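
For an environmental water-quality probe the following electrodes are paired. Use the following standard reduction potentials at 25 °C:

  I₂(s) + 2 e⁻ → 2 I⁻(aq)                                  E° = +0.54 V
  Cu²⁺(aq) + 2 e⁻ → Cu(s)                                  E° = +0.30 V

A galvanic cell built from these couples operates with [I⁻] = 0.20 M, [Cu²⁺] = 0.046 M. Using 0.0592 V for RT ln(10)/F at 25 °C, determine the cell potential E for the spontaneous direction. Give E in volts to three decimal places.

I₂/I⁻ is the cathode (higher E°), Cu²⁺/Cu the anode: E°cell = +0.54 − (+0.30) = +0.24 V, n = 2.
Overall: I₂(s) + Cu(s) → 2 I⁻(aq) + Cu²⁺(aq)
Q = [I⁻]^2·[Cu²⁺]; log Q = -2.735.
E = E° − (0.0592/n) log Q = +0.24 − (0.0592/2)(-2.735) = +0.321 V.

+0.321 V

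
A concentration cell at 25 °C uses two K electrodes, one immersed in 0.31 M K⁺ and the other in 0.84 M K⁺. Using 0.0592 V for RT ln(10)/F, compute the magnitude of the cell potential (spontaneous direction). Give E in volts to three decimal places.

For a concentration cell E°cell = 0. The 0.84 M side is the cathode (reduction is favoured where [K⁺] is higher).
With n = 1, E = −(0.0592/1) log([K⁺]ₐₙ/[K⁺]꜀ₐₜ) = −(0.0592/1) log(0.31/0.84) = −(0.0592/1)(-0.433) = +0.026 V.

+0.026 V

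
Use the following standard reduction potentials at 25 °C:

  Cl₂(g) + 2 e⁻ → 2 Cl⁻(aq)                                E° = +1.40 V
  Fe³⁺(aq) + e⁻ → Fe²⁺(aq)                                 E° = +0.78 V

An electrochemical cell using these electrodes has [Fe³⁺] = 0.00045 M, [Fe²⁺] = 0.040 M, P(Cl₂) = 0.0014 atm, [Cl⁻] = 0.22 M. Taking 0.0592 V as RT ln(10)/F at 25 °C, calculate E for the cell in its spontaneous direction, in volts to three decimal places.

Cl₂/Cl⁻ is the cathode (higher E°), Fe³⁺/Fe²⁺ the anode: E°cell = +1.40 − (+0.78) = +0.62 V, n = 2.
Overall: Cl₂(g) + 2 Fe²⁺(aq) → 2 Cl⁻(aq) + 2 Fe³⁺(aq)
Q = [Cl⁻]^2·[Fe³⁺]^2 / (P(Cl₂)·[Fe²⁺]^2); log Q = -2.359.
E = E° − (0.0592/n) log Q = +0.62 − (0.0592/2)(-2.359) = +0.690 V.

+0.690 V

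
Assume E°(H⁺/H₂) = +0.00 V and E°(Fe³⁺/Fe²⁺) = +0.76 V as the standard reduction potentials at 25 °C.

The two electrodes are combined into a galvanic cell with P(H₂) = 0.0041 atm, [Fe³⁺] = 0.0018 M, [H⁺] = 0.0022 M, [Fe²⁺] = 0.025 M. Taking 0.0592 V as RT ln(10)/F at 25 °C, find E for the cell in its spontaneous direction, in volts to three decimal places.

Fe³⁺/Fe²⁺ is the cathode (higher E°), H⁺/H₂ the anode: E°cell = +0.76 − (+0.00) = +0.76 V, n = 2.
Overall: 2 Fe³⁺(aq) + H₂(g) → 2 Fe²⁺(aq) + 2 H⁺(aq)
Q = [Fe²⁺]^2·[H⁺]^2 / ([Fe³⁺]^2·P(H₂)); log Q = -0.643.
E = E° − (0.0592/n) log Q = +0.76 − (0.0592/2)(-0.643) = +0.779 V.

+0.779 V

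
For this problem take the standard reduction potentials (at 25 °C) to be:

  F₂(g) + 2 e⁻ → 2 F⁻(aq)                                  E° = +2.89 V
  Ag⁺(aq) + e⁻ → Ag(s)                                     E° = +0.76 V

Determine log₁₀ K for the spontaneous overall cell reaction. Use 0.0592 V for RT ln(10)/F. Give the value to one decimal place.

72.0

Cathode: F₂/F⁻; anode: Ag⁺/Ag. E°cell = +2.13 V, n = 2.
log K = nE°cell / 0.0592 = (2)(+2.13) / 0.0592 = 72.0.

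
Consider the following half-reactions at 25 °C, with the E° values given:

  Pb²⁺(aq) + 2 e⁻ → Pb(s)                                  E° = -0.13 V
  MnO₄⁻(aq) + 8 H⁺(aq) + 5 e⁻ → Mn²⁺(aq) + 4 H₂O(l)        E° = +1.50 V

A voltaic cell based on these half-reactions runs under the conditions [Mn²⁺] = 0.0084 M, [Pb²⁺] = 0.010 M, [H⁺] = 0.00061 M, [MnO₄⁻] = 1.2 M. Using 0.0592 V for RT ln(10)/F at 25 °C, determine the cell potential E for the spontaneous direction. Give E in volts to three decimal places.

MnO₄⁻/Mn²⁺ is the cathode (higher E°), Pb²⁺/Pb the anode: E°cell = +1.50 − (-0.13) = +1.63 V, n = 10.
Overall: 2 MnO₄⁻(aq) + 16 H⁺(aq) + 5 Pb(s) → 2 Mn²⁺(aq) + 8 H₂O(l) + 5 Pb²⁺(aq)
Q = [Mn²⁺]^2·[Pb²⁺]^5 / ([MnO₄⁻]^2·[H⁺]^16); log Q = 37.125.
E = E° − (0.0592/n) log Q = +1.63 − (0.0592/10)(37.125) = +1.410 V.

+1.410 V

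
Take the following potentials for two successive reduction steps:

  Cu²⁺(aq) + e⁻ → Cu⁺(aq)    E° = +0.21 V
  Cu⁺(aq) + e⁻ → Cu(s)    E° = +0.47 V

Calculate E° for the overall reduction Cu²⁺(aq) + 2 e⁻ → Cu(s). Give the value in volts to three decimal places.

Adding the free-energy changes (−nFE°) of the two steps gives −n₃FE°₃ = −n₁FE°₁ − n₂FE°₂.
E°₃ = (1×+0.21 + 1×+0.47) / 2 = (+0.680) / 2 = +0.340 V.

+0.340 V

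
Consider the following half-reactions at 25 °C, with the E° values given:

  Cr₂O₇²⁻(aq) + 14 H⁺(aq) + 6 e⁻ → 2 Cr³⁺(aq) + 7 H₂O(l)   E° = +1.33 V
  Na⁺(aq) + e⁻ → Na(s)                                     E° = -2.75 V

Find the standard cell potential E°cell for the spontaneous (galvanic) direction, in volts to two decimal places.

+4.08 V

The Cr₂O₇²⁻/Cr³⁺ couple has the higher reduction potential, so it is the cathode; Na⁺/Na is oxidised at the anode.
E°cell = E°(cathode) − E°(anode) = (+1.33) − (-2.75) = +4.08 V.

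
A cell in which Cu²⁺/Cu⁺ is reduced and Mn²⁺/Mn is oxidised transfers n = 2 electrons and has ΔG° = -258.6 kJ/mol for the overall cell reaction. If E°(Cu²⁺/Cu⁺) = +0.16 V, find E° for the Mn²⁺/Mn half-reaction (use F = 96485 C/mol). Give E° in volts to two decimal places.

E°cell = −ΔG°/(nF) = −(-258.6×10³)/((2)(96485)) = +1.340 V.
Since Cu²⁺/Cu⁺ is the cathode and Mn²⁺/Mn the anode, E°cell = E°(Cu²⁺/Cu⁺) − E°(Mn²⁺/Mn).
So E°(Mn²⁺/Mn) = E°(Cu²⁺/Cu⁺) − E°cell = (+0.16) − (+1.340) = -1.18 V.

-1.18 V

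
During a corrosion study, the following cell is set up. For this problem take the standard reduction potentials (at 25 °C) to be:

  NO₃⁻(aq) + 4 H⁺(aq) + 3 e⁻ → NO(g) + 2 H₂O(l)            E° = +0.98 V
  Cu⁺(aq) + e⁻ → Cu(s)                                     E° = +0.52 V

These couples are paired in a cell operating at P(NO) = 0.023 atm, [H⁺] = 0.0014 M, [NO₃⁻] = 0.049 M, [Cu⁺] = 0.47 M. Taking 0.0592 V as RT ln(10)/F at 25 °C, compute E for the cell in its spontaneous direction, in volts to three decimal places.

NO₃⁻/NO is the cathode (higher E°), Cu⁺/Cu the anode: E°cell = +0.98 − (+0.52) = +0.46 V, n = 3.
Overall: NO₃⁻(aq) + 4 H⁺(aq) + 3 Cu(s) → NO(g) + 2 H₂O(l) + 3 Cu⁺(aq)
Q = P(NO)·[Cu⁺]^3 / ([NO₃⁻]·[H⁺]^4); log Q = 10.103.
E = E° − (0.0592/n) log Q = +0.46 − (0.0592/3)(10.103) = +0.261 V.

+0.261 V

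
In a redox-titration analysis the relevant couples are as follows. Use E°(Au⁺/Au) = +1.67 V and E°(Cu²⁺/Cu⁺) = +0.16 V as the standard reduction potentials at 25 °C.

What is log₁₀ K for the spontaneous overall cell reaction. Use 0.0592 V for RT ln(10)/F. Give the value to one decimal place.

Cathode: Au⁺/Au; anode: Cu²⁺/Cu⁺. E°cell = +1.51 V, n = 1.
log K = nE°cell / 0.0592 = (1)(+1.51) / 0.0592 = 25.5.

25.5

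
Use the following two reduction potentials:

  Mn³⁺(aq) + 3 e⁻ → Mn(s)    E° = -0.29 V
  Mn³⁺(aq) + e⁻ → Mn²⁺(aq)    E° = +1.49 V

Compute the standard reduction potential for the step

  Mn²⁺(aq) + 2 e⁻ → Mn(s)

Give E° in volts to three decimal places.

Sequential free energies add, so n₃E°₃ = n₁E°₁ + n₂E°₂.
With n₃ = 3, and the known step contributing 1×(+1.49) V, the unknown satisfies 2·E° = 3×(-0.29) − 1×(+1.49) = -2.360.
E° = -2.360 / 2 = -1.180 V.

-1.180 V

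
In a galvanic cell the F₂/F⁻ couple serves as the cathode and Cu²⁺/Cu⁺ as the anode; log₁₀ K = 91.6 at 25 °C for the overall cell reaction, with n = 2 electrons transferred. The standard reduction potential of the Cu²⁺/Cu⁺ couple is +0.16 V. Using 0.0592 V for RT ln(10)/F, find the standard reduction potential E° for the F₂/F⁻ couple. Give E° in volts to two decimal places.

E°cell = (0.0592/n)·log K = (0.0592/2)(91.6) = +2.711 V.
Since F₂/F⁻ is the cathode and Cu²⁺/Cu⁺ the anode, E°cell = E°(F₂/F⁻) − E°(Cu²⁺/Cu⁺).
So E°(F₂/F⁻) = E°cell + E°(Cu²⁺/Cu⁺) = +2.711 + (+0.16) = +2.87 V.

+2.87 V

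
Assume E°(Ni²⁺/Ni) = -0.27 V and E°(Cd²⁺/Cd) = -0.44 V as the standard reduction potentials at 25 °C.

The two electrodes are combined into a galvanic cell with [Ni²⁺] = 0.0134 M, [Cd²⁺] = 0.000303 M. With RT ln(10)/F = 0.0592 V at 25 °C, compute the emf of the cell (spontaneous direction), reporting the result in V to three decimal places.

Ni²⁺/Ni is the cathode (higher E°), Cd²⁺/Cd the anode: E°cell = -0.27 − (-0.44) = +0.17 V, n = 2.
Overall: Ni²⁺(aq) + Cd(s) → Ni(s) + Cd²⁺(aq)
Q = [Cd²⁺] / ([Ni²⁺]); log Q = -1.646.
E = E° − (0.0592/n) log Q = +0.17 − (0.0592/2)(-1.646) = +0.219 V.

+0.219 V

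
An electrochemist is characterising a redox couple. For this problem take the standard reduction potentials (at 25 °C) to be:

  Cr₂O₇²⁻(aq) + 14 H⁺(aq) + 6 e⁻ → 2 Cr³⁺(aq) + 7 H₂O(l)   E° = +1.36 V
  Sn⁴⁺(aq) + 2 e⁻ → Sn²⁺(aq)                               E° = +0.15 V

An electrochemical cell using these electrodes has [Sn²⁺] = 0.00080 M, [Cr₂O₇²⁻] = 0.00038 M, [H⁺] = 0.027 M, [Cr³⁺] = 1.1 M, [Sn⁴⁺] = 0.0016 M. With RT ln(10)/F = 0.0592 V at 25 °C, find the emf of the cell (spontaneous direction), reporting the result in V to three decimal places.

+0.950 V

Cr₂O₇²⁻/Cr³⁺ is the cathode (higher E°), Sn⁴⁺/Sn²⁺ the anode: E°cell = +1.36 − (+0.15) = +1.21 V, n = 6.
Overall: Cr₂O₇²⁻(aq) + 14 H⁺(aq) + 3 Sn²⁺(aq) → 2 Cr³⁺(aq) + 7 H₂O(l) + 3 Sn⁴⁺(aq)
Q = [Cr³⁺]^2·[Sn⁴⁺]^3 / ([Cr₂O₇²⁻]·[H⁺]^14·[Sn²⁺]^3); log Q = 26.367.
E = E° − (0.0592/n) log Q = +1.21 − (0.0592/6)(26.367) = +0.950 V.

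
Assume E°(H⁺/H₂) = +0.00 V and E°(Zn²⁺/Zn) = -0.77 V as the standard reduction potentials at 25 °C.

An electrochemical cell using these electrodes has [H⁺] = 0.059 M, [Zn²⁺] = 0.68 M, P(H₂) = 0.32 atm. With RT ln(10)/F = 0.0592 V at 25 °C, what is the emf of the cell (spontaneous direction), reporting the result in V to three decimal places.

+0.717 V

H⁺/H₂ is the cathode (higher E°), Zn²⁺/Zn the anode: E°cell = +0.00 − (-0.77) = +0.77 V, n = 2.
Overall: 2 H⁺(aq) + Zn(s) → H₂(g) + Zn²⁺(aq)
Q = P(H₂)·[Zn²⁺] / ([H⁺]^2); log Q = 1.796.
E = E° − (0.0592/n) log Q = +0.77 − (0.0592/2)(1.796) = +0.717 V.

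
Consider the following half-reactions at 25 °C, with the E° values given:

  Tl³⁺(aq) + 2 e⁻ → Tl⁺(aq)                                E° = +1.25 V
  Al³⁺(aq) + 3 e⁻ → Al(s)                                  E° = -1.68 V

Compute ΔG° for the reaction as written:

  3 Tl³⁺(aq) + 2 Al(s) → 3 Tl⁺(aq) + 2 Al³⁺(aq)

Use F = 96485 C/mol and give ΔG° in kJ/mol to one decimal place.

As written, Tl³⁺/Tl⁺ is reduced (cathode) and Al³⁺/Al is oxidised (anode), so E°cell = (+1.25) − (-1.68) = +2.93 V.
Balancing electrons gives n = 6.
ΔG° = −nFE° = −(6)(96485)(+2.93) = -1,696,206 J = -1696.2 kJ/mol.

-1696.2 kJ/mol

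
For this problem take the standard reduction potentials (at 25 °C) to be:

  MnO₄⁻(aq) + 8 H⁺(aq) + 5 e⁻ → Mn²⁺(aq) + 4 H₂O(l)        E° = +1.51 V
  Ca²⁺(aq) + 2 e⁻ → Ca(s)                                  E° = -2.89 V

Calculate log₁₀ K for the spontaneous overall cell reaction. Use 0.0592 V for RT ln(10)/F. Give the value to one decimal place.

743.2

Cathode: MnO₄⁻/Mn²⁺; anode: Ca²⁺/Ca. E°cell = +4.40 V, n = 10.
log K = nE°cell / 0.0592 = (10)(+4.40) / 0.0592 = 743.2.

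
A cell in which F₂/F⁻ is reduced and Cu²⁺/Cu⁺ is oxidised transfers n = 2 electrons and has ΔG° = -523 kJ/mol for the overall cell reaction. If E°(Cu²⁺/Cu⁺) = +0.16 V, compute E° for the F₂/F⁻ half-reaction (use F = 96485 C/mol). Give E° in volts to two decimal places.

E°cell = −ΔG°/(nF) = −(-523×10³)/((2)(96485)) = +2.710 V.
Since F₂/F⁻ is the cathode and Cu²⁺/Cu⁺ the anode, E°cell = E°(F₂/F⁻) − E°(Cu²⁺/Cu⁺).
So E°(F₂/F⁻) = E°cell + E°(Cu²⁺/Cu⁺) = +2.710 + (+0.16) = +2.87 V.

+2.87 V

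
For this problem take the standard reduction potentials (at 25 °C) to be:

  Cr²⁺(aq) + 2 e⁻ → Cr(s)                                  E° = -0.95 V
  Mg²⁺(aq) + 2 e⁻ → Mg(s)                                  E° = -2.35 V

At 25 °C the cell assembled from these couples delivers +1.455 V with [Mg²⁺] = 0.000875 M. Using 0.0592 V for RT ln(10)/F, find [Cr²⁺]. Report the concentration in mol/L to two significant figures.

Cr²⁺/Cr is the cathode, Mg²⁺/Mg the anode: E°cell = +1.40 V, n = 2.
Overall reaction: Cr²⁺(aq) + Mg(s) → Cr(s) + Mg²⁺(aq); Q = [Mg²⁺]^1/[Cr²⁺]^1.
From E = E° − (0.0592/n) log Q: log Q = (E° − E)·n/0.0592 = (+1.40 − (+1.455))·2/0.0592 = -1.8581.
So 1·log[Cr²⁺] = 1·log(0.000875) − log Q = -3.0580 − (-1.8581) = -1.1999; [Cr²⁺] = 10^(-1.1999) ≈ 0.063 M.

0.063 M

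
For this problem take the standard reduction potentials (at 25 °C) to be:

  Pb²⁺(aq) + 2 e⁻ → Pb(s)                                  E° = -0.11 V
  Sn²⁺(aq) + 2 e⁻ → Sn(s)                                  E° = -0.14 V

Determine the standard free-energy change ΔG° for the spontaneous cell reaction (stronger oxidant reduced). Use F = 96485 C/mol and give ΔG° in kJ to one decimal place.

-5.8 kJ

Pb²⁺/Pb (E° = -0.11 V) is the cathode; Sn²⁺/Sn (E° = -0.14 V) is the anode, so E°cell = +0.03 V.
Balancing electrons gives n = 2 (lcm of 2 and 2).
ΔG° = −nFE° = −(2)(96485)(+0.03) = -5,789 J = -5.8 kJ.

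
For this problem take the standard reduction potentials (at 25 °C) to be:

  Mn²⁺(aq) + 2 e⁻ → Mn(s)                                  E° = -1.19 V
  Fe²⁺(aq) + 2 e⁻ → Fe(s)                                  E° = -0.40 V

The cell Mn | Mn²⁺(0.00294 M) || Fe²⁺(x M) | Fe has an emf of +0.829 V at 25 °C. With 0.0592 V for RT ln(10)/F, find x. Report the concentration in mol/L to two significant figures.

0.061 M

Fe²⁺/Fe is the cathode, Mn²⁺/Mn the anode: E°cell = +0.79 V, n = 2.
Overall reaction: Fe²⁺(aq) + Mn(s) → Fe(s) + Mn²⁺(aq); Q = [Mn²⁺]^1/[Fe²⁺]^1.
From E = E° − (0.0592/n) log Q: log Q = (E° − E)·n/0.0592 = (+0.79 − (+0.829))·2/0.0592 = -1.3176.
So 1·log[Fe²⁺] = 1·log(0.00294) − log Q = -2.5317 − (-1.3176) = -1.2141; [Fe²⁺] = 10^(-1.2141) ≈ 0.061 M.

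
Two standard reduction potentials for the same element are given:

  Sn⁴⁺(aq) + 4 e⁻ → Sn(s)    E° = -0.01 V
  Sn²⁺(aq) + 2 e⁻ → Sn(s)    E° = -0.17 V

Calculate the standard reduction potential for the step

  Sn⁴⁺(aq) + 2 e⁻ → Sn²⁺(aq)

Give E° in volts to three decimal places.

Sequential free energies add, so n₃E°₃ = n₁E°₁ + n₂E°₂.
With n₃ = 4, and the known step contributing 2×(-0.17) V, the unknown satisfies 2·E° = 4×(-0.01) − 2×(-0.17) = +0.300.
E° = +0.300 / 2 = +0.150 V.

+0.150 V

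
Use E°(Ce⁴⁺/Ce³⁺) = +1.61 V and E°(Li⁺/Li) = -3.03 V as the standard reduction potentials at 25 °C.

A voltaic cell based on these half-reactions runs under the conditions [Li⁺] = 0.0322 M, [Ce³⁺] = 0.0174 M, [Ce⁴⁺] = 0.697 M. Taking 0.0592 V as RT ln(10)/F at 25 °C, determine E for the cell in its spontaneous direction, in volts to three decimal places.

Ce⁴⁺/Ce³⁺ is the cathode (higher E°), Li⁺/Li the anode: E°cell = +1.61 − (-3.03) = +4.64 V, n = 1.
Overall: Ce⁴⁺(aq) + Li(s) → Ce³⁺(aq) + Li⁺(aq)
Q = [Ce³⁺]·[Li⁺] / ([Ce⁴⁺]); log Q = -3.095.
E = E° − (0.0592/n) log Q = +4.64 − (0.0592/1)(-3.095) = +4.823 V.

+4.823 V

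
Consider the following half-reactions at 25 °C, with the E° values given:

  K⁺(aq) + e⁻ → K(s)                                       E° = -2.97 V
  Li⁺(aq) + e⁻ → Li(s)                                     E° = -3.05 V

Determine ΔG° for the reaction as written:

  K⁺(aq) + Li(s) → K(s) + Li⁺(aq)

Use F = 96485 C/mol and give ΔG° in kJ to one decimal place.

As written, K⁺/K is reduced (cathode) and Li⁺/Li is oxidised (anode), so E°cell = (-2.97) − (-3.05) = +0.08 V.
Balancing electrons gives n = 1.
ΔG° = −nFE° = −(1)(96485)(+0.08) = -7,719 J = -7.7 kJ.

-7.7 kJ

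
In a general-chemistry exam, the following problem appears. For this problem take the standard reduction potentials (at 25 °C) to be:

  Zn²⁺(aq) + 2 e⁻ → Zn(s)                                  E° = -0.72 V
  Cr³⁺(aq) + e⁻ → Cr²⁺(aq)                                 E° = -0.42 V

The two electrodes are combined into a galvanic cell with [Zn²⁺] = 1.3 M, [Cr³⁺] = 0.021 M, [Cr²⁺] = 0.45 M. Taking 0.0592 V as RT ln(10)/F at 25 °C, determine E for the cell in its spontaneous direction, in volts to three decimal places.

+0.218 V

Cr³⁺/Cr²⁺ is the cathode (higher E°), Zn²⁺/Zn the anode: E°cell = -0.42 − (-0.72) = +0.30 V, n = 2.
Overall: 2 Cr³⁺(aq) + Zn(s) → 2 Cr²⁺(aq) + Zn²⁺(aq)
Q = [Cr²⁺]^2·[Zn²⁺] / ([Cr³⁺]^2); log Q = 2.776.
E = E° − (0.0592/n) log Q = +0.30 − (0.0592/2)(2.776) = +0.218 V.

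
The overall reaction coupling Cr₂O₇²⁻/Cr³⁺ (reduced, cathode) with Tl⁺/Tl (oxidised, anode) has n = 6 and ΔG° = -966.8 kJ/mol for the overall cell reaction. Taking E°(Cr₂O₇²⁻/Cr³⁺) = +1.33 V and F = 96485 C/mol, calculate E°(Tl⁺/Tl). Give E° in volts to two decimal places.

-0.34 V

E°cell = −ΔG°/(nF) = −(-966.8×10³)/((6)(96485)) = +1.670 V.
Since Cr₂O₇²⁻/Cr³⁺ is the cathode and Tl⁺/Tl the anode, E°cell = E°(Cr₂O₇²⁻/Cr³⁺) − E°(Tl⁺/Tl).
So E°(Tl⁺/Tl) = E°(Cr₂O₇²⁻/Cr³⁺) − E°cell = (+1.33) − (+1.670) = -0.34 V.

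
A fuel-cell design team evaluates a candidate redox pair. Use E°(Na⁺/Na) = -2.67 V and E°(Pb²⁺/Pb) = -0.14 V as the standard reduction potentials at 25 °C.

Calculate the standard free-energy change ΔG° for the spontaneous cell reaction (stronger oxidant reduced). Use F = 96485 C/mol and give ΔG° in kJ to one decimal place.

-488.2 kJ

Pb²⁺/Pb (E° = -0.14 V) is the cathode; Na⁺/Na (E° = -2.67 V) is the anode, so E°cell = +2.53 V.
Balancing electrons gives n = 2 (lcm of 2 and 1).
ΔG° = −nFE° = −(2)(96485)(+2.53) = -488,214 J = -488.2 kJ.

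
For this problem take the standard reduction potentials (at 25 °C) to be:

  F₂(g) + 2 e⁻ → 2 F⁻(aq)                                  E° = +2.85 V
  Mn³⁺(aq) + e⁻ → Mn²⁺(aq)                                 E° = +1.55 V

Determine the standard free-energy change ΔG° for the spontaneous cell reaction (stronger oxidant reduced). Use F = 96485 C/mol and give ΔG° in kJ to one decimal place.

F₂/F⁻ (E° = +2.85 V) is the cathode; Mn³⁺/Mn²⁺ (E° = +1.55 V) is the anode, so E°cell = +1.30 V.
Balancing electrons gives n = 2 (lcm of 2 and 1).
ΔG° = −nFE° = −(2)(96485)(+1.30) = -250,861 J = -250.9 kJ.

-250.9 kJ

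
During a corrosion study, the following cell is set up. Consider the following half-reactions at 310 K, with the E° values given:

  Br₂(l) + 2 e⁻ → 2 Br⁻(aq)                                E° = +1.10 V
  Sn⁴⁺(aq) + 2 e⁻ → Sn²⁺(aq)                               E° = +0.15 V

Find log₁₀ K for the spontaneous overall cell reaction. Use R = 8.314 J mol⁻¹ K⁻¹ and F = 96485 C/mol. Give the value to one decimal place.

30.9

Cathode: Br₂/Br⁻; anode: Sn⁴⁺/Sn²⁺. E°cell = (+1.10) − (+0.15) = +0.95 V, with n = 2.
ΔG° = −nFE° = −RT ln K, so ln K = nFE°/(RT) = (2)(96485)(+0.95) / ((8.314)(310)) = 71.128.
log₁₀ K = 71.128 / ln 10 = 30.9.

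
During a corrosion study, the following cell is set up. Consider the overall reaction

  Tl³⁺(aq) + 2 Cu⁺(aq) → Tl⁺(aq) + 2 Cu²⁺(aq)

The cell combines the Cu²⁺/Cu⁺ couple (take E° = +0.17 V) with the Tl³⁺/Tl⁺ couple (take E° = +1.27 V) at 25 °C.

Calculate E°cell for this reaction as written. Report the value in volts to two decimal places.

+1.10 V

The Tl³⁺/Tl⁺ couple has the higher reduction potential, so it is the cathode; Cu²⁺/Cu⁺ is oxidised at the anode.
E°cell = E°(cathode) − E°(anode) = (+1.27) − (+0.17) = +1.10 V.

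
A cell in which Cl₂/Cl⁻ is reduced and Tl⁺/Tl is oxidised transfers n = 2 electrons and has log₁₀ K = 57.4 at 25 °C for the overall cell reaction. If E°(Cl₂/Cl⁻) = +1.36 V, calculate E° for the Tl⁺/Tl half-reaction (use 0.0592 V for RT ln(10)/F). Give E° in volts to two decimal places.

-0.34 V

E°cell = (0.0592/n)·log K = (0.0592/2)(57.4) = +1.699 V.
Since Cl₂/Cl⁻ is the cathode and Tl⁺/Tl the anode, E°cell = E°(Cl₂/Cl⁻) − E°(Tl⁺/Tl).
So E°(Tl⁺/Tl) = E°(Cl₂/Cl⁻) − E°cell = (+1.36) − (+1.699) = -0.34 V.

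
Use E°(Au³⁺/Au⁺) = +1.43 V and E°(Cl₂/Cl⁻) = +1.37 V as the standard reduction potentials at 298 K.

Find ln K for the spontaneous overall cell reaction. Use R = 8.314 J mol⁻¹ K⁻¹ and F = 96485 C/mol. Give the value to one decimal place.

Cathode: Au³⁺/Au⁺; anode: Cl₂/Cl⁻. E°cell = (+1.43) − (+1.37) = +0.06 V, with n = 2.
ΔG° = −nFE° = −RT ln K, so ln K = nFE°/(RT) = (2)(96485)(+0.06) / ((8.314)(298)) = 4.673.

4.7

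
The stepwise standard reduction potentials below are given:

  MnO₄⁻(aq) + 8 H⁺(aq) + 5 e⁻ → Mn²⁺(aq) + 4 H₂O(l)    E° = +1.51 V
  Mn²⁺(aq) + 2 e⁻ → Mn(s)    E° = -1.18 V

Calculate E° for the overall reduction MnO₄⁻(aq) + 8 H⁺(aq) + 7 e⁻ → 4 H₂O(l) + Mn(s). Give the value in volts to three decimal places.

+0.741 V

Standard free energies of sequential steps add: ΔG°₃ = ΔG°₁ + ΔG°₂, so n₃E°₃ = n₁E°₁ + n₂E°₂.
E°₃ = (5×+1.51 + 2×-1.18) / 7 = (+5.190) / 7 = +0.741 V.
E° values themselves are not directly additive — weighting by electron count is essential.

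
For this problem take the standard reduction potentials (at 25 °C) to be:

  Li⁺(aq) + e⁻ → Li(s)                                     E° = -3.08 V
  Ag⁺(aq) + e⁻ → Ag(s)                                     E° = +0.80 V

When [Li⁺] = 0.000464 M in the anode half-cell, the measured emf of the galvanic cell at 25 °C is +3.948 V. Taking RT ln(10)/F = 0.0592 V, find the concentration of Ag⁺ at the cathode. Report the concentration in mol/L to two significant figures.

0.0065 M

Ag⁺/Ag is the cathode, Li⁺/Li the anode: E°cell = +3.88 V, n = 1.
Overall reaction: Ag⁺(aq) + Li(s) → Ag(s) + Li⁺(aq); Q = [Li⁺]^1/[Ag⁺]^1.
From E = E° − (0.0592/n) log Q: log Q = (E° − E)·n/0.0592 = (+3.88 − (+3.948))·1/0.0592 = -1.1486.
So 1·log[Ag⁺] = 1·log(0.000464) − log Q = -3.3335 − (-1.1486) = -2.1849; [Ag⁺] = 10^(-2.1849) ≈ 0.0065 M.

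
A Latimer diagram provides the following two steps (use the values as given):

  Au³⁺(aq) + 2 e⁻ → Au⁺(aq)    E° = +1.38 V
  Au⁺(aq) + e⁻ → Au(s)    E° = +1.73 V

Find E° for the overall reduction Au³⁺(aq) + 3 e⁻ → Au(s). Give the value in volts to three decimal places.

+1.497 V

Since ΔG° = −nFE° is additive over sequential reductions, n₃E°₃ = n₁E°₁ + n₂E°₂.
E°₃ = (2×+1.38 + 1×+1.73) / 3 = (+4.490) / 3 = +1.497 V.
E° values themselves are not directly additive — weighting by electron count is essential.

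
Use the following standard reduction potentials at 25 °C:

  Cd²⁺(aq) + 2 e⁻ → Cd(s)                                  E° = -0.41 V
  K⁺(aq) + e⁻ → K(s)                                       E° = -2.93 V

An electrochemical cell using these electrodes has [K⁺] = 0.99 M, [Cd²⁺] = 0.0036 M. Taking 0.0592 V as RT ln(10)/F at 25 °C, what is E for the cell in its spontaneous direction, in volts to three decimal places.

+2.448 V

Cd²⁺/Cd is the cathode (higher E°), K⁺/K the anode: E°cell = -0.41 − (-2.93) = +2.52 V, n = 2.
Overall: Cd²⁺(aq) + 2 K(s) → Cd(s) + 2 K⁺(aq)
Q = [K⁺]^2 / ([Cd²⁺]); log Q = 2.435.
E = E° − (0.0592/n) log Q = +2.52 − (0.0592/2)(2.435) = +2.448 V.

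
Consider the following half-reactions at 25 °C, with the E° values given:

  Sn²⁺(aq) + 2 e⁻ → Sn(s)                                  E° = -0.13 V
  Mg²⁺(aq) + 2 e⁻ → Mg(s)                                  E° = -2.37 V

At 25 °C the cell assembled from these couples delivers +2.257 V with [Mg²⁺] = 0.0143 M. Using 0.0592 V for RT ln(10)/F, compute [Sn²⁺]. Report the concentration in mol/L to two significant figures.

0.054 M

Sn²⁺/Sn is the cathode, Mg²⁺/Mg the anode: E°cell = +2.24 V, n = 2.
Overall reaction: Sn²⁺(aq) + Mg(s) → Sn(s) + Mg²⁺(aq); Q = [Mg²⁺]^1/[Sn²⁺]^1.
From E = E° − (0.0592/n) log Q: log Q = (E° − E)·n/0.0592 = (+2.24 − (+2.257))·2/0.0592 = -0.5743.
So 1·log[Sn²⁺] = 1·log(0.0143) − log Q = -1.8447 − (-0.5743) = -1.2704; [Sn²⁺] = 10^(-1.2704) ≈ 0.054 M.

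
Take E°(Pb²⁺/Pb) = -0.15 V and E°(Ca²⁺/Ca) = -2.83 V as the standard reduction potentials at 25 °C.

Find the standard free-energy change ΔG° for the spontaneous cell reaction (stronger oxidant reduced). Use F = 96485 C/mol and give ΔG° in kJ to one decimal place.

Pb²⁺/Pb (E° = -0.15 V) is the cathode; Ca²⁺/Ca (E° = -2.83 V) is the anode, so E°cell = +2.68 V.
Balancing electrons gives n = 2 (lcm of 2 and 2).
ΔG° = −nFE° = −(2)(96485)(+2.68) = -517,160 J = -517.2 kJ.

-517.2 kJ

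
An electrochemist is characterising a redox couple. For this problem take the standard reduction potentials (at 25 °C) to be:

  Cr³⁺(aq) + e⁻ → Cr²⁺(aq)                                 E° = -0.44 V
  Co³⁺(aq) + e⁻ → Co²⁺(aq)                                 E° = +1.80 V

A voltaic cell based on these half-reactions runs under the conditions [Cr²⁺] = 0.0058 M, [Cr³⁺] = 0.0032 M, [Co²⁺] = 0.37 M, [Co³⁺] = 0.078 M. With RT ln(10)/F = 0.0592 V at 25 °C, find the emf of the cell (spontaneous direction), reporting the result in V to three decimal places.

+2.215 V

Co³⁺/Co²⁺ is the cathode (higher E°), Cr³⁺/Cr²⁺ the anode: E°cell = +1.80 − (-0.44) = +2.24 V, n = 1.
Overall: Co³⁺(aq) + Cr²⁺(aq) → Co²⁺(aq) + Cr³⁺(aq)
Q = [Co²⁺]·[Cr³⁺] / ([Co³⁺]·[Cr²⁺]); log Q = 0.418.
E = E° − (0.0592/n) log Q = +2.24 − (0.0592/1)(0.418) = +2.215 V.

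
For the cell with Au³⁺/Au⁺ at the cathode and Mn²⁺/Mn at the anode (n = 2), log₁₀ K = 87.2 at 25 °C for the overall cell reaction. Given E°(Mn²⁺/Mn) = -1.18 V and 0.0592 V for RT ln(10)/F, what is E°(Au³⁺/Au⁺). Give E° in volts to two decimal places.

+1.40 V

E°cell = (0.0592/n)·log K = (0.0592/2)(87.2) = +2.581 V.
Since Au³⁺/Au⁺ is the cathode and Mn²⁺/Mn the anode, E°cell = E°(Au³⁺/Au⁺) − E°(Mn²⁺/Mn).
So E°(Au³⁺/Au⁺) = E°cell + E°(Mn²⁺/Mn) = +2.581 + (-1.18) = +1.40 V.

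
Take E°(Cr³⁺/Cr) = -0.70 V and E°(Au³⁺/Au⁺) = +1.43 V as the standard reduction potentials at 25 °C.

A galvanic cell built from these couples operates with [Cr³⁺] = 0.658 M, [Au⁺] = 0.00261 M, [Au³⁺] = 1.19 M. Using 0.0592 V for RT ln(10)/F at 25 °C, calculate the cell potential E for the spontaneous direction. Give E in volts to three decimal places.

Au³⁺/Au⁺ is the cathode (higher E°), Cr³⁺/Cr the anode: E°cell = +1.43 − (-0.70) = +2.13 V, n = 6.
Overall: 3 Au³⁺(aq) + 2 Cr(s) → 3 Au⁺(aq) + 2 Cr³⁺(aq)
Q = [Au⁺]^3·[Cr³⁺]^2 / ([Au³⁺]^3); log Q = -8.340.
E = E° − (0.0592/n) log Q = +2.13 − (0.0592/6)(-8.340) = +2.212 V.

+2.212 V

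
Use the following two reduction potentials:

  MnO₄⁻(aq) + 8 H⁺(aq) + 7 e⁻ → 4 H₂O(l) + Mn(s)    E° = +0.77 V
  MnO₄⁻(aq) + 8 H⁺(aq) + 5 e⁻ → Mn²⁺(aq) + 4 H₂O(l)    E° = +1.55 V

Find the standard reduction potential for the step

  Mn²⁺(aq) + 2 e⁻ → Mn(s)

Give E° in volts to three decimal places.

-1.180 V

Sequential free energies add, so n₃E°₃ = n₁E°₁ + n₂E°₂.
With n₃ = 7, and the known step contributing 5×(+1.55) V, the unknown satisfies 2·E° = 7×(+0.77) − 5×(+1.55) = -2.360.
E° = -2.360 / 2 = -1.180 V.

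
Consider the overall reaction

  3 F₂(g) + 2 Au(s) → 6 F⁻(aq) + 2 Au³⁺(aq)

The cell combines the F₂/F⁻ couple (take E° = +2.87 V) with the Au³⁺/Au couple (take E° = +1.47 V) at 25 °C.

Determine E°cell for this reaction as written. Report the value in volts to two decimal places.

+1.40 V

The F₂/F⁻ couple has the higher reduction potential, so it is the cathode; Au³⁺/Au is oxidised at the anode.
E°cell = E°(cathode) − E°(anode) = (+2.87) − (+1.47) = +1.40 V.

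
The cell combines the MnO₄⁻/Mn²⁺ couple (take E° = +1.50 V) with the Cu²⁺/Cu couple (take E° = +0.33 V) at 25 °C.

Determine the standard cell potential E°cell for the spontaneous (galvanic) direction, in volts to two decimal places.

+1.17 V

The MnO₄⁻/Mn²⁺ couple has the higher reduction potential, so it is the cathode; Cu²⁺/Cu is oxidised at the anode.
E°cell = E°(cathode) − E°(anode) = (+1.50) − (+0.33) = +1.17 V.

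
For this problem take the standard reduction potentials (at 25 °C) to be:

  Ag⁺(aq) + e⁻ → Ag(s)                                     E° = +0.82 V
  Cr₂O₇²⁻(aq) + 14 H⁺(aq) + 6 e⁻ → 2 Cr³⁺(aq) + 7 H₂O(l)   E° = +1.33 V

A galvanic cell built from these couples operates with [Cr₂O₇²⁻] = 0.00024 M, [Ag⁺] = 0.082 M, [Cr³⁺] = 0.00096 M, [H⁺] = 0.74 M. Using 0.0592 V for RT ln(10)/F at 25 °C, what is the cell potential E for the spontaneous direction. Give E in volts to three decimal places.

Cr₂O₇²⁻/Cr³⁺ is the cathode (higher E°), Ag⁺/Ag the anode: E°cell = +1.33 − (+0.82) = +0.51 V, n = 6.
Overall: Cr₂O₇²⁻(aq) + 14 H⁺(aq) + 6 Ag(s) → 2 Cr³⁺(aq) + 7 H₂O(l) + 6 Ag⁺(aq)
Q = [Cr³⁺]^2·[Ag⁺]^6 / ([Cr₂O₇²⁻]·[H⁺]^14); log Q = -7.102.
E = E° − (0.0592/n) log Q = +0.51 − (0.0592/6)(-7.102) = +0.580 V.

+0.580 V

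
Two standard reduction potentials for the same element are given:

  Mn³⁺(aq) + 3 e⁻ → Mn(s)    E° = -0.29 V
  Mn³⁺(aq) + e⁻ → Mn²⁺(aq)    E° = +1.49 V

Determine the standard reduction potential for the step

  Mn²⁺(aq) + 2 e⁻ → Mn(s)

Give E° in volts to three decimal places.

Sequential free energies add, so n₃E°₃ = n₁E°₁ + n₂E°₂.
With n₃ = 3, and the known step contributing 1×(+1.49) V, the unknown satisfies 2·E° = 3×(-0.29) − 1×(+1.49) = -2.360.
E° = -2.360 / 2 = -1.180 V.

-1.180 V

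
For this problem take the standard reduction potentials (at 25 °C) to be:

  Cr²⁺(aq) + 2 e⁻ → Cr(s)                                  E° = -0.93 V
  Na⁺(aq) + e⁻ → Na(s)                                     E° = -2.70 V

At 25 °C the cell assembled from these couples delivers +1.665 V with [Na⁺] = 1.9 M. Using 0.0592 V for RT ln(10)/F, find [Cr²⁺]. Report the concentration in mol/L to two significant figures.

Cr²⁺/Cr is the cathode, Na⁺/Na the anode: E°cell = +1.77 V, n = 2.
Overall reaction: Cr²⁺(aq) + 2 Na(s) → Cr(s) + 2 Na⁺(aq); Q = [Na⁺]^2/[Cr²⁺]^1.
From E = E° − (0.0592/n) log Q: log Q = (E° − E)·n/0.0592 = (+1.77 − (+1.665))·2/0.0592 = 3.5473.
So 1·log[Cr²⁺] = 2·log(1.9) − log Q = 0.5575 − (3.5473) = -2.9898; [Cr²⁺] = 10^(-2.9898) ≈ 0.0010 M.

0.0010 M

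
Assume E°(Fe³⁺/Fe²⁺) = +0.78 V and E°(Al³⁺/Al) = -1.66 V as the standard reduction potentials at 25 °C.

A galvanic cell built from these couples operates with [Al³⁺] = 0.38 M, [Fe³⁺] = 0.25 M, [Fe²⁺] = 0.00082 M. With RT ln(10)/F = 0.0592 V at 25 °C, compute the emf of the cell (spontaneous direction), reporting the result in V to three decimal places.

+2.595 V

Fe³⁺/Fe²⁺ is the cathode (higher E°), Al³⁺/Al the anode: E°cell = +0.78 − (-1.66) = +2.44 V, n = 3.
Overall: 3 Fe³⁺(aq) + Al(s) → 3 Fe²⁺(aq) + Al³⁺(aq)
Q = [Fe²⁺]^3·[Al³⁺] / ([Fe³⁺]^3); log Q = -7.873.
E = E° − (0.0592/n) log Q = +2.44 − (0.0592/3)(-7.873) = +2.595 V.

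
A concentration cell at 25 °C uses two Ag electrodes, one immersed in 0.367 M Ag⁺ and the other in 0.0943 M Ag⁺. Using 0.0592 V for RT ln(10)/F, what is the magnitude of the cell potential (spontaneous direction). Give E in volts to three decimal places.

+0.035 V

For a concentration cell E°cell = 0. The 0.367 M side is the cathode (reduction is favoured where [Ag⁺] is higher).
With n = 1, E = −(0.0592/1) log([Ag⁺]ₐₙ/[Ag⁺]꜀ₐₜ) = −(0.0592/1) log(0.0943/0.367) = −(0.0592/1)(-0.590) = +0.035 V.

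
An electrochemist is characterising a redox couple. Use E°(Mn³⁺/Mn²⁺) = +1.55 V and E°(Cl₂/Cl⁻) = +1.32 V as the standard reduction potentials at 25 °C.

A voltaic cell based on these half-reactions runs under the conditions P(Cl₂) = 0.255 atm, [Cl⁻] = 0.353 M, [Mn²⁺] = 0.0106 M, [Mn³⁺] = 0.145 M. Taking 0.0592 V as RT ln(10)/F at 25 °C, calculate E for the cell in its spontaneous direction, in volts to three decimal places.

Mn³⁺/Mn²⁺ is the cathode (higher E°), Cl₂/Cl⁻ the anode: E°cell = +1.55 − (+1.32) = +0.23 V, n = 2.
Overall: 2 Mn³⁺(aq) + 2 Cl⁻(aq) → 2 Mn²⁺(aq) + Cl₂(g)
Q = [Mn²⁺]^2·P(Cl₂) / ([Mn³⁺]^2·[Cl⁻]^2); log Q = -1.961.
E = E° − (0.0592/n) log Q = +0.23 − (0.0592/2)(-1.961) = +0.288 V.

+0.288 V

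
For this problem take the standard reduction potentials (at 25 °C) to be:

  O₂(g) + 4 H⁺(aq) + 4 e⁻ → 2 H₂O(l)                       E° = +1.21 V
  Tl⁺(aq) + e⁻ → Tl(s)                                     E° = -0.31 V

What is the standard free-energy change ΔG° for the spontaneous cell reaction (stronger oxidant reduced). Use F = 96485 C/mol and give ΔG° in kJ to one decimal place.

O₂/H₂O (E° = +1.21 V) is the cathode; Tl⁺/Tl (E° = -0.31 V) is the anode, so E°cell = +1.52 V.
Balancing electrons gives n = 4 (lcm of 4 and 1).
ΔG° = −nFE° = −(4)(96485)(+1.52) = -586,629 J = -586.6 kJ.

-586.6 kJ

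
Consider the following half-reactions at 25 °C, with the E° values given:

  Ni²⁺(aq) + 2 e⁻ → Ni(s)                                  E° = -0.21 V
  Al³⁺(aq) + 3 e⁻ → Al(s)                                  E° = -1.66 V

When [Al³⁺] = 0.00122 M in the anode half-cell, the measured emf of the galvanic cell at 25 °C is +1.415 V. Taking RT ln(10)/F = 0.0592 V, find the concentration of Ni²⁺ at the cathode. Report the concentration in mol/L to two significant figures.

Ni²⁺/Ni is the cathode, Al³⁺/Al the anode: E°cell = +1.45 V, n = 6.
Overall reaction: 3 Ni²⁺(aq) + 2 Al(s) → 3 Ni(s) + 2 Al³⁺(aq); Q = [Al³⁺]^2/[Ni²⁺]^3.
From E = E° − (0.0592/n) log Q: log Q = (E° − E)·n/0.0592 = (+1.45 − (+1.415))·6/0.0592 = 3.5473.
So 3·log[Ni²⁺] = 2·log(0.00122) − log Q = -5.8273 − (3.5473) = -9.3746; log[Ni²⁺] = -9.3746 / 3 = -3.1249; [Ni²⁺] = 10^(-3.1249) ≈ 0.00075 M.

0.00075 M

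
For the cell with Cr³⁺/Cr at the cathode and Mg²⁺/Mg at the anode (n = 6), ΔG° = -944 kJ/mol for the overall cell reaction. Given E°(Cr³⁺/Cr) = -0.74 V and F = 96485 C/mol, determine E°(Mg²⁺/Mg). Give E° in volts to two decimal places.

-2.37 V

E°cell = −ΔG°/(nF) = −(-944×10³)/((6)(96485)) = +1.631 V.
Since Cr³⁺/Cr is the cathode and Mg²⁺/Mg the anode, E°cell = E°(Cr³⁺/Cr) − E°(Mg²⁺/Mg).
So E°(Mg²⁺/Mg) = E°(Cr³⁺/Cr) − E°cell = (-0.74) − (+1.631) = -2.37 V.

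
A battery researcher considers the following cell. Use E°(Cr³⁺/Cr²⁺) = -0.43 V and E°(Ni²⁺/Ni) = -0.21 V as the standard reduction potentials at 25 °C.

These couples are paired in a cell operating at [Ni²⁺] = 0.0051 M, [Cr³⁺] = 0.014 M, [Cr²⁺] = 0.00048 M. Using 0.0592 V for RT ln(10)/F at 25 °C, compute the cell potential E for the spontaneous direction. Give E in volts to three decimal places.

+0.065 V

Ni²⁺/Ni is the cathode (higher E°), Cr³⁺/Cr²⁺ the anode: E°cell = -0.21 − (-0.43) = +0.22 V, n = 2.
Overall: Ni²⁺(aq) + 2 Cr²⁺(aq) → Ni(s) + 2 Cr³⁺(aq)
Q = [Cr³⁺]^2 / ([Ni²⁺]·[Cr²⁺]^2); log Q = 5.222.
E = E° − (0.0592/n) log Q = +0.22 − (0.0592/2)(5.222) = +0.065 V.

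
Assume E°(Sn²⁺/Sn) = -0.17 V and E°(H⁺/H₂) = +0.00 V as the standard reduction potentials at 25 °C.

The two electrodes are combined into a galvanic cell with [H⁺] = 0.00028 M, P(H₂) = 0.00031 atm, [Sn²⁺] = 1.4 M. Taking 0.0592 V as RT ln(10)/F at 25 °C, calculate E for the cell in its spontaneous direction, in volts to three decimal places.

H⁺/H₂ is the cathode (higher E°), Sn²⁺/Sn the anode: E°cell = +0.00 − (-0.17) = +0.17 V, n = 2.
Overall: 2 H⁺(aq) + Sn(s) → H₂(g) + Sn²⁺(aq)
Q = P(H₂)·[Sn²⁺] / ([H⁺]^2); log Q = 3.743.
E = E° − (0.0592/n) log Q = +0.17 − (0.0592/2)(3.743) = +0.059 V.

+0.059 V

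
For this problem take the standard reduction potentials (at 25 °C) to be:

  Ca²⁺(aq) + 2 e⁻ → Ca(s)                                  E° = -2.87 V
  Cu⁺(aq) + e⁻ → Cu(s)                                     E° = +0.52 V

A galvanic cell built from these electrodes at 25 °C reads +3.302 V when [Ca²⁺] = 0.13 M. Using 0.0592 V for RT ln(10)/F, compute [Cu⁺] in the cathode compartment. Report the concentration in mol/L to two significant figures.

Cu⁺/Cu is the cathode, Ca²⁺/Ca the anode: E°cell = +3.39 V, n = 2.
Overall reaction: 2 Cu⁺(aq) + Ca(s) → 2 Cu(s) + Ca²⁺(aq); Q = [Ca²⁺]^1/[Cu⁺]^2.
From E = E° − (0.0592/n) log Q: log Q = (E° − E)·n/0.0592 = (+3.39 − (+3.302))·2/0.0592 = 2.9730.
So 2·log[Cu⁺] = 1·log(0.13) − log Q = -0.8861 − (2.9730) = -3.8591; log[Cu⁺] = -3.8591 / 2 = -1.9296; [Cu⁺] = 10^(-1.9296) ≈ 0.012 M.

0.012 M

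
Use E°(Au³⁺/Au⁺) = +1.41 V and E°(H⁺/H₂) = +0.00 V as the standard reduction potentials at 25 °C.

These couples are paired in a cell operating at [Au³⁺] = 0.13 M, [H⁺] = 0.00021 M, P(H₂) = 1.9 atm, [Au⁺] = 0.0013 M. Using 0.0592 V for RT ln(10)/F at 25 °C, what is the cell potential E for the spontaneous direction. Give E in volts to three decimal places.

Au³⁺/Au⁺ is the cathode (higher E°), H⁺/H₂ the anode: E°cell = +1.41 − (+0.00) = +1.41 V, n = 2.
Overall: Au³⁺(aq) + H₂(g) → Au⁺(aq) + 2 H⁺(aq)
Q = [Au⁺]·[H⁺]^2 / ([Au³⁺]·P(H₂)); log Q = -9.634.
E = E° − (0.0592/n) log Q = +1.41 − (0.0592/2)(-9.634) = +1.695 V.

+1.695 V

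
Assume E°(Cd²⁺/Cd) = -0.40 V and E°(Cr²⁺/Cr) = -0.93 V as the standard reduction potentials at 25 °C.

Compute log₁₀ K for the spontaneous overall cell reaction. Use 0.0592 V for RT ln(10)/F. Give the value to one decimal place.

17.9

Cathode: Cd²⁺/Cd; anode: Cr²⁺/Cr. E°cell = +0.53 V, n = 2.
log K = nE°cell / 0.0592 = (2)(+0.53) / 0.0592 = 17.9.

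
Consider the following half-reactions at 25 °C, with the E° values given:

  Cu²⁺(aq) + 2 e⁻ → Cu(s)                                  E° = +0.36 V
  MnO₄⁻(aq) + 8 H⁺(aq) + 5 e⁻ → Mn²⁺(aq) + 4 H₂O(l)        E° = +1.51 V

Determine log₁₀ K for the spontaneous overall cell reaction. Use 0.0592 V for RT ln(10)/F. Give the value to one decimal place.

Cathode: MnO₄⁻/Mn²⁺; anode: Cu²⁺/Cu. E°cell = +1.15 V, n = 10.
log K = nE°cell / 0.0592 = (10)(+1.15) / 0.0592 = 194.3.

194.3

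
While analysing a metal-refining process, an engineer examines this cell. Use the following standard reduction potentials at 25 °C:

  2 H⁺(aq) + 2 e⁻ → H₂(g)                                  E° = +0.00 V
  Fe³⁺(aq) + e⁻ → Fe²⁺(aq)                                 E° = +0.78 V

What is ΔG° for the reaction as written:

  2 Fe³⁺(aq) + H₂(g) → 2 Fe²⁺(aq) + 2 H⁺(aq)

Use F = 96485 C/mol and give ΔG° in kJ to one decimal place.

-150.5 kJ

As written, Fe³⁺/Fe²⁺ is reduced (cathode) and H⁺/H₂ is oxidised (anode), so E°cell = (+0.78) − (+0.00) = +0.78 V.
Balancing electrons gives n = 2.
ΔG° = −nFE° = −(2)(96485)(+0.78) = -150,517 J = -150.5 kJ.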